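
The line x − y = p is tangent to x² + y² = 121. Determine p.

The line touches the circle iff its distance from (0, 0) is 11:
|1·0 − 1·0 − p| / √2 = 11
|p| = 11√2.

p = ±11√2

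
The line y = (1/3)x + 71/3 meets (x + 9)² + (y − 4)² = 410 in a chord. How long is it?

Substitute y = (71 + x)/3:
10x² + 280x + 520 = 0  ⟹  x² + 28x + 52 = 0
x = −2 or x = −26, giving (−2, 23) and (−26, 15).
Chord length = distance between (−2, 23) and (−26, 15) = √640 = 8√10.

8√10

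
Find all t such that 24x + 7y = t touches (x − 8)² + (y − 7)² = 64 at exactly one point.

t = 41 or t = 441

For a tangent, require d(centre, line) = r = 8.
|24·8 + 7·7 − t| / √625 = 8
|t − (241)| = 8·25, so t = 441 or t = 41.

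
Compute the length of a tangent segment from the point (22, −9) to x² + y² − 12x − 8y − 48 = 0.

5√13

The centre is (6, 4) and r = 10. The square of the distance from P to the centre is 256 + 169 = 425.
By the tangent–radius right angle, tangent length = √(|PO|² − r²) = √325 = 5√13.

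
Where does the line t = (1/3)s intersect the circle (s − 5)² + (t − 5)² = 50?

Express t = (s)/3 and substitute into the circle:
10s² − 120s = 0  ⟹  s² − 12s = 0
s = 12 or s = 0, giving (12, 4) and (0, 0).

(0, 0) and (12, 4)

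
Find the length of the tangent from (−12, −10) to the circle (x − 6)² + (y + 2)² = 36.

Centre (6, −2), r² = 36. |PO|² = (−18)² + (−8)² = 388.
Power of the point: PT² = |PO|² − r² = 352, so PT = 4√22.

4√22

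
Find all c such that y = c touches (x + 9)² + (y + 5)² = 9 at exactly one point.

c = −8 or c = −2

The line touches the circle iff its distance from (−9, −5) is 3:
|0·(−9) + 1·(−5) − c| / √1 = 3
|c − (−5)| = 3, so c = −2 or c = −8.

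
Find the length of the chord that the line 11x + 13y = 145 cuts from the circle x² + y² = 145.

√290

Centre (0, 0), r² = 145. Perpendicular distance d from centre to line = |−145| / √290 = 145/√290.
Chord = 2√(r² − d²) = 2·√(145/2) = √290.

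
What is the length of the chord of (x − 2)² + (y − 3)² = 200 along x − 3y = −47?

4√10

The distance from (2, 3) to the line is 40/√10, and r² = 200.
Chord = 2√(r² − d²) = 2·√(40) = 4√10.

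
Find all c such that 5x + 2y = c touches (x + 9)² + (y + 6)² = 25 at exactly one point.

The line touches the circle iff its distance from (−9, −6) is 5:
|5·(−9) + 2·(−6) − c| / √29 = 5
|c − (−57)| = 5√29.

c = −57 ± 5√29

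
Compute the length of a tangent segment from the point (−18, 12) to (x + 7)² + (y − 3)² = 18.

2√46

The centre is (−7, 3) and r = 3√2. The square of the distance from P to the centre is 121 + 81 = 202.
Power of the point: PT² = |PO|² − r² = 184, so PT = 2√46.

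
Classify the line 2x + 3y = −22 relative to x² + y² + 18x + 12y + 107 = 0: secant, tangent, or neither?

neither

Centre (−9, −6), r² = 10. Distance² from centre to line = (−14)²/13 = 196/13.
Since d² > r², the line lies outside the circle.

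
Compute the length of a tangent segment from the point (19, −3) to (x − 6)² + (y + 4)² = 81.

√89

The centre is (6, −4) and r = 9. The square of the distance from P to the centre is 169 + 1 = 170.
The tangent meets the radius at right angles, so tangent² = |PO|² − r² = 170 − 81 = 89.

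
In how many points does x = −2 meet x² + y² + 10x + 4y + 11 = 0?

d² = (1·(−5) + 0·(−2) − (−2))² = 9; r² = 18.
Since d² < r², the line cuts the circle twice.

2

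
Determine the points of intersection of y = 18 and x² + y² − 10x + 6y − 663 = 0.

Substitute y = 18:
x² − 10x − 231 = 0
x = 21 or x = −11, giving (21, 18) and (−11, 18).

(−11, 18) and (21, 18)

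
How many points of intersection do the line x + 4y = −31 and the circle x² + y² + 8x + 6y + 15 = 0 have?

0

Substituting the line into the circle gives 17x² + 166x + 457 = 0.
Discriminant = (166)² − 4·17·(457) = −3520 < 0.
No real roots: the line does not meet the circle.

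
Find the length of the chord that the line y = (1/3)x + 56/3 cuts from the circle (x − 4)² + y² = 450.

6√10

From the line, y = (56 + x)/3. Substituting:
10x² + 40x − 770 = 0  ⟹  x² + 4x − 77 = 0
x = 7 or x = −11, giving (7, 21) and (−11, 15).
Chord length = distance between (7, 21) and (−11, 15) = √360 = 6√10.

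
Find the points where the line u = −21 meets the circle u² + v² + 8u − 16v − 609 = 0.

The line gives u = −21. Substituting into the circle:
v² − 16v − 336 = 0
v = 28 or v = −12, giving (−21, 28) and (−21, −12).

(−21, −12) and (−21, 28)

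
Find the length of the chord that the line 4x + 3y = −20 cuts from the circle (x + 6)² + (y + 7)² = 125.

20

Centre (−6, −7), r² = 125. Perpendicular distance d from centre to line = |−25| / √25 = 25/√25.
Chord = 2√(r² − d²) = 2·√(100) = 20.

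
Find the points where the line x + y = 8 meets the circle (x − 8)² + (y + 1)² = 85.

Substitute y = −x + 8:
2x² − 34x + 60 = 0  ⟹  x² − 17x + 30 = 0
x = 15 or x = 2, giving (15, −7) and (2, 6).

(2, 6) and (15, −7)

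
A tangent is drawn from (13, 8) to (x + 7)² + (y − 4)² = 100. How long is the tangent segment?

Centre (−7, 4), r² = 100. |PO|² = (20)² + (4)² = 416.
By the tangent–radius right angle, tangent length = √(|PO|² − r²) = √316 = 2√79.

2√79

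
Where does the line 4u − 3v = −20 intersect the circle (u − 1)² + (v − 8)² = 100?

(−5, 0) and (7, 16)

Express v = (20 + 4u)/3 and substitute into the circle:
25u² − 50u − 875 = 0  ⟹  u² − 2u − 35 = 0
u = 7 or u = −5, giving (7, 16) and (−5, 0).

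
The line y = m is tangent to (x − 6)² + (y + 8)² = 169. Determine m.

The line touches the circle iff its distance from (6, −8) is 13:
|0·6 + 1·(−8) − m| / √1 = 13
|m − (−8)| = 13, so m = 5 or m = −21.

m = −21 or m = 5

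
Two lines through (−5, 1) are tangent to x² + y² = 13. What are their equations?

Write the tangent as mx − y + (1 − m·(−5)) = 0 and set its distance from the centre to √13:
[m·(5) − (−1)]² = 13(m² + 1)
6m² + 5m − 6 = 0, so m = 2/3 or m = −3/2.
Through (−5, 1) these give 2x − 3y = −13 and 3x + 2y = −13.

2x − 3y = −13 and 3x + 2y = −13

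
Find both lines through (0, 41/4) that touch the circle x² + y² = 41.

Let a tangent through (0, 41/4) have slope m. Its distance from (0, 0) must equal √41:
[m·(0) − (−41/4)]² = 41(m² + 1)
16m² − 25 = 0, so m = −5/4 or m = 5/4.
With m = −5/4: 5x + 4y = 41. With m = 5/4: 5x − 4y = −41.

5x + 4y = 41 and 5x − 4y = −41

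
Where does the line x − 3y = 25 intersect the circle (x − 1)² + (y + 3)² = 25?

Substitute y = (−25 + x)/3:
10x² − 50x + 40 = 0  ⟹  x² − 5x + 4 = 0
x = 4 or x = 1, giving (4, −7) and (1, −8).

(1, −8) and (4, −7)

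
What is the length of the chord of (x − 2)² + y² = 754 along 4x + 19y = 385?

Substitute y = (385 − 4x)/19:
377x² − 4524x − 122525 = 0  ⟹  x² − 12x − 325 = 0
x = 25 or x = −13, giving (25, 15) and (−13, 23).
Chord length = distance between (25, 15) and (−13, 23) = √1508 = 2√377.

2√377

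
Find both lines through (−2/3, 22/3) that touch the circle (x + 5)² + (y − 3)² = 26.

A line y − (22/3) = m(x − (−2/3)) is tangent when its distance from (−5, 3) is √26:
[m·(−13/3) − (−13/3)]² = 26(m² + 1)
5m² + 26m + 5 = 0, so m = −1/5 or m = −5.
With m = −1/5: x + 5y = 36. With m = −5: 5x + y = 4.

x + 5y = 36 and 5x + y = 4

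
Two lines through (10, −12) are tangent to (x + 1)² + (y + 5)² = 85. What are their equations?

Let a tangent through (10, −12) have slope m. Its distance from (−1, −5) must equal √85:
(−11m − (7))² = 85(m² + 1)
18m² + 77m − 18 = 0, so m = 2/9 or m = −9/2.
Through (10, −12) these give 2x − 9y = 128 and 9x + 2y = 66.

2x − 9y = 128 and 9x + 2y = 66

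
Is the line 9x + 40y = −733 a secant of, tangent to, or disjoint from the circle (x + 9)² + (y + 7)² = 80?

d² = (9·(−9) + 40·(−7) − (−733))²/1681 = 138384/1681; r² = 80.
Since d² > r², the line lies outside the circle.

disjoint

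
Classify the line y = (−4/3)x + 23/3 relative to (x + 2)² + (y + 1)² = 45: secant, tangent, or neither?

neither

Substituting the line into the circle gives 25x² − 172x + 307 = 0.
Δ = 29584 − 30700 = −1116.
No real roots: the line does not meet the circle.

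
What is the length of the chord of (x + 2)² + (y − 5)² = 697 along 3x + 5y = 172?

√34

Express y = (172 − 3x)/5 and substitute into the circle:
34x² − 782x + 4284 = 0  ⟹  x² − 23x + 126 = 0
x = 14 or x = 9, giving (14, 26) and (9, 29).
Chord length = distance between (14, 26) and (9, 29) = √34 = √34.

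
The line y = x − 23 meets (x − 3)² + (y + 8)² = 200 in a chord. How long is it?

16√2

The distance from (3, −8) to the line is 12/√2, and r² = 200.
Half the chord is √(r² − d²) = √(128), so the full chord is 16√2.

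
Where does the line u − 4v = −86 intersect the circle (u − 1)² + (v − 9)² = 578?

Substitute v = (86 + u)/4:
17u² + 68u − 6732 = 0  ⟹  u² + 4u − 396 = 0
u = 18 or u = −22, giving (18, 26) and (−22, 16).

(−22, 16) and (18, 26)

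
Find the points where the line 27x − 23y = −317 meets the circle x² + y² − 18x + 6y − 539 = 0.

(−16, −5) and (7, 22)

Substitute y = (317 + 27x)/23:
1258x² + 11322x − 140896 = 0  ⟹  x² + 9x − 112 = 0
x = 7 or x = −16, giving (7, 22) and (−16, −5).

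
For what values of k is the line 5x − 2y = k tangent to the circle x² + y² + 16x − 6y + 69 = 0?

k = −46 ± 2√29

The line touches the circle iff its distance from (−8, 3) is 2:
|5·(−8) − 2·3 − k| / √29 = 2
|k − (−46)| = 2√29.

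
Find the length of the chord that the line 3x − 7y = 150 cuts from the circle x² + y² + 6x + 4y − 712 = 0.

From the line, y = (−150 + 3x)/7. Substituting:
58x² − 522x − 16588 = 0  ⟹  x² − 9x − 286 = 0
x = 22 or x = −13, giving (22, −12) and (−13, −27).
|(22, −12) − (−13, −27)| = √((35)² + (15)²) = 5√58.

5√58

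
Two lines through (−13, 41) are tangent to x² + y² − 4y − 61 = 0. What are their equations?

Let a tangent through (−13, 41) have slope m. Its distance from (0, 2) must equal √65:
[m·(13) − (−39)]² = 65(m² + 1)
4m² + 39m + 56 = 0, so m = −8 or m = −7/4.
Through (−13, 41) these give 8x + y = −63 and 7x + 4y = 73.

8x + y = −63 and 7x + 4y = 73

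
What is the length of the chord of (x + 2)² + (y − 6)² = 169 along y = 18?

10

Centre (−2, 6), r² = 169. Perpendicular distance d from centre to line = |−12| / √1 = 12.
Chord = 2√(r² − d²) = 2·√(25) = 10.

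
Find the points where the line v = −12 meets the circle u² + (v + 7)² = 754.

(−27, −12) and (27, −12)

From the line, v = −12. Substituting:
u² − 729 = 0
u = 27 or u = −27, giving (27, −12) and (−27, −12).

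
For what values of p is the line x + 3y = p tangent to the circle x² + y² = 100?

p = ±10√10

The line touches the circle iff its distance from (0, 0) is 10:
|1·0 + 3·0 − p| / √10 = 10
|p| = 10√10.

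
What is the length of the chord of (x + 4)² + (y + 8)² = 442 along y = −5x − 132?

2√26

Express y = −5x − 132 and substitute into the circle:
26x² + 1248x + 14950 = 0  ⟹  x² + 48x + 575 = 0
x = −23 or x = −25, giving (−23, −17) and (−25, −7).
Chord length = distance between (−23, −17) and (−25, −7) = √104 = 2√26.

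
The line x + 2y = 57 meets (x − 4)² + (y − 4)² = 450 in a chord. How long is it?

Express y = (57 − x)/2 and substitute into the circle:
5x² − 130x + 665 = 0  ⟹  x² − 26x + 133 = 0
x = 19 or x = 7, giving (19, 19) and (7, 25).
|(19, 19) − (7, 25)| = √((12)² + (−6)²) = 6√5.

6√5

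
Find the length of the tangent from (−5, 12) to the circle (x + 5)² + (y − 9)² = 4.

√5

Centre (−5, 9), r² = 4. |PO|² = (0)² + (3)² = 9.
Power of the point: PT² = |PO|² − r² = 5, so PT = √5.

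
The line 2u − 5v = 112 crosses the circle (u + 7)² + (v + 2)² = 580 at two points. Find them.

(−9, −26) and (11, −18)

Express v = (−112 + 2u)/5 and substitute into the circle:
29u² − 58u − 2871 = 0  ⟹  u² − 2u − 99 = 0
u = 11 or u = −9, giving (11, −18) and (−9, −26).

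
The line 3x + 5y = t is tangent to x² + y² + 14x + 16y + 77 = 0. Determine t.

Tangency holds when the distance from the centre (−7, −8) to the line equals the radius 6:
|3·(−7) + 5·(−8) − t| / √34 = 6
|t − (−61)| = 6√34.

t = −61 ± 6√34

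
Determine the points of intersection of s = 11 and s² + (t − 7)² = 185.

The line gives s = 11. Substituting into the circle:
t² − 14t − 15 = 0
t = 15 or t = −1, giving (11, 15) and (11, −1).

(11, −1) and (11, 15)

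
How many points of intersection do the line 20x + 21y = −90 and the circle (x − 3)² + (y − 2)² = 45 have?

2

Substituting the line into the circle gives 841x² + 2634x + 1548 = 0.
Δ = 6937956 − 5207472 = 1730484.
Two real roots: the line is a secant.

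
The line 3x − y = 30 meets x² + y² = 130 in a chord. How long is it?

4√10

Substitute y = 3x − 30:
10x² − 180x + 770 = 0  ⟹  x² − 18x + 77 = 0
x = 11 or x = 7, giving (11, 3) and (7, −9).
Chord length = distance between (11, 3) and (7, −9) = √160 = 4√10.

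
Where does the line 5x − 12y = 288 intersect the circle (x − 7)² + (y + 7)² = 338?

(0, −24) and (24, −14)

Substitute y = (−288 + 5x)/12:
169x² − 4056x = 0  ⟹  x² − 24x = 0
x = 24 or x = 0, giving (24, −14) and (0, −24).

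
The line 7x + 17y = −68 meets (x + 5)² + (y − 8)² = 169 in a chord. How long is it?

13√2

Substitute y = (−68 − 7x)/17:
338x² + 5746x = 0  ⟹  x² + 17x = 0
x = 0 or x = −17, giving (0, −4) and (−17, 3).
|(0, −4) − (−17, 3)| = √((17)² + (−7)²) = 13√2.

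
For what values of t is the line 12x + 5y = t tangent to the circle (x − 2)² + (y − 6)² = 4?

The line touches the circle iff its distance from (2, 6) is 2:
|12·2 + 5·6 − t| / √169 = 2
|t − (54)| = 2·13, so t = 80 or t = 28.

t = 28 or t = 80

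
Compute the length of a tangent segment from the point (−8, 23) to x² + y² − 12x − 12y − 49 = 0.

The centre is (6, 6) and r = 11. The square of the distance from P to the centre is 196 + 289 = 485.
By the tangent–radius right angle, tangent length = √(|PO|² − r²) = √364 = 2√91.

2√91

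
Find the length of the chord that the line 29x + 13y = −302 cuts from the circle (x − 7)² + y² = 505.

√1010

Centre (7, 0), r² = 505. Perpendicular distance d from centre to line = |505| / √1010 = 505/√1010.
Chord = 2√(r² − d²) = 2·√(505/2) = √1010.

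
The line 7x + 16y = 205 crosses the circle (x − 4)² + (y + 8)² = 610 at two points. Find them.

Substitute y = (205 − 7x)/16:
305x² − 6710x − 41175 = 0  ⟹  x² − 22x − 135 = 0
x = 27 or x = −5, giving (27, 1) and (−5, 15).

(−5, 15) and (27, 1)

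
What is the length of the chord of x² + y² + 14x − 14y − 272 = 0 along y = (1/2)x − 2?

14√5

The distance from (−7, 7) to the line is 25/√5, and r² = 370.
Chord = 2√(r² − d²) = 2·√(245) = 14√5.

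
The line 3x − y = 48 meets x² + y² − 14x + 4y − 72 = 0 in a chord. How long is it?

5√10

Centre (7, −2), r² = 125. Perpendicular distance d from centre to line = |−25| / √10 = 25/√10.
Half the chord is √(r² − d²) = √(125/2), so the full chord is 5√10.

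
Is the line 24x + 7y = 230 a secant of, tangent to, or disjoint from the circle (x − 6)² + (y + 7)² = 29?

disjoint

Substituting the line into the circle gives 625x² − 13980x + 78184 = 0.
Δ = 195440400 − 195460000 = −19600.
No real roots: the line does not meet the circle.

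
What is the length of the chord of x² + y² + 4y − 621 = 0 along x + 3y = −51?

13√10

Centre (0, −2), r² = 625. Perpendicular distance d from centre to line = |45| / √10 = 45/√10.
Half the chord is √(r² − d²) = √(845/2), so the full chord is 13√10.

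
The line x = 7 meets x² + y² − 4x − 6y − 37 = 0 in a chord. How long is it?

10

The line gives x = 7. Substituting into the circle:
y² − 6y − 16 = 0
y = 8 or y = −2, giving (7, 8) and (7, −2).
Chord length = distance between (7, 8) and (7, −2) = √100 = 10.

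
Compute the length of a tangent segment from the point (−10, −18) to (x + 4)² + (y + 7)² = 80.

√77

With centre O = (−4, −7), |OP|² = 157 and r² = 80.
By the tangent–radius right angle, tangent length = √(|PO|² − r²) = √77.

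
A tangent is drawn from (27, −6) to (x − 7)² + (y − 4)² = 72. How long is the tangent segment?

2√107

With centre O = (7, 4), |OP|² = 500 and r² = 72.
By the tangent–radius right angle, tangent length = √(|PO|² − r²) = √428 = 2√107.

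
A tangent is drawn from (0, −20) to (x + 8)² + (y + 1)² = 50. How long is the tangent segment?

5√15

With centre O = (−8, −1), |OP|² = 425 and r² = 50.
The tangent meets the radius at right angles, so tangent² = |PO|² − r² = 425 − 50 = 375.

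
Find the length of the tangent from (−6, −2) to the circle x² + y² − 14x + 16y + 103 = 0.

The centre is (7, −8) and r = √10. The square of the distance from P to the centre is 169 + 36 = 205.
The tangent meets the radius at right angles, so tangent² = |PO|² − r² = 205 − 10 = 195.

√195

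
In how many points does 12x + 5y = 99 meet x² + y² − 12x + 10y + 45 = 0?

1

Substituting the line into the circle gives 169x² − 3276x + 15876 = 0.
Discriminant = (−3276)² − 4·169·(15876) = 0.
A repeated root: the line is tangent.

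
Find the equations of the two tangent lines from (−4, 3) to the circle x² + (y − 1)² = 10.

A line y − (3) = m(x − (−4)) is tangent when its distance from (0, 1) is √10:
(4m − (−2))² = 10(m² + 1)
3m² + 8m − 3 = 0, so m = 1/3 or m = −3.
With m = 1/3: x − 3y = −13. With m = −3: 3x + y = −9.

x − 3y = −13 and 3x + y = −9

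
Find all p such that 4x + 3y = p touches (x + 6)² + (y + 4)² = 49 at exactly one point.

p = −71 or p = −1

The line touches the circle iff its distance from (−6, −4) is 7:
|4·(−6) + 3·(−4) − p| / √25 = 7
|p − (−36)| = 7·5, so p = −1 or p = −71.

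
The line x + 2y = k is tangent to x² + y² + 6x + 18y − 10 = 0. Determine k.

For a tangent, require d(centre, line) = r = 10.
|1·(−3) + 2·(−9) − k| / √5 = 10
|k − (−21)| = 10√5.

k = −21 ± 10√5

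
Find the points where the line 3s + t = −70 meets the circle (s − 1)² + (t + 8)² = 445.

Substitute t = −3s − 70:
10s² + 370s + 3400 = 0  ⟹  s² + 37s + 340 = 0
s = −17 or s = −20, giving (−17, −19) and (−20, −10).

(−20, −10) and (−17, −19)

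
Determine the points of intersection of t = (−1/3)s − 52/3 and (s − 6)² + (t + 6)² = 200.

Substitute t = (−52 − s)/3:
10s² − 40s − 320 = 0  ⟹  s² − 4s − 32 = 0
s = 8 or s = −4, giving (8, −20) and (−4, −16).

(−4, −16) and (8, −20)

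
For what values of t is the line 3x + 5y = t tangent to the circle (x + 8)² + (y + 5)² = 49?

The line touches the circle iff its distance from (−8, −5) is 7:
|3·(−8) + 5·(−5) − t| / √34 = 7
|t − (−49)| = 7√34.

t = −49 ± 7√34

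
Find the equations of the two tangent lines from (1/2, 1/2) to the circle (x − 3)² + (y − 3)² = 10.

x + 3y = 2 and 3x + y = 2

Write the tangent as mx − y + (1/2 − m·(1/2)) = 0 and set its distance from the centre to √10:
(5/2m − (5/2))² = 10(m² + 1)
3m² + 10m + 3 = 0, so m = −1/3 or m = −3.
Through (1/2, 1/2) these give x + 3y = 2 and 3x + y = 2.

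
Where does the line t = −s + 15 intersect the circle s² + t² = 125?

Substitute t = −s + 15:
2s² − 30s + 100 = 0  ⟹  s² − 15s + 50 = 0
s = 10 or s = 5, giving (10, 5) and (5, 10).

(5, 10) and (10, 5)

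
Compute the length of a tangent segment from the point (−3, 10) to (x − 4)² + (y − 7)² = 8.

5√2

Centre (4, 7), r² = 8. |PO|² = (−7)² + (3)² = 58.
Power of the point: PT² = |PO|² − r² = 50, so PT = 5√2.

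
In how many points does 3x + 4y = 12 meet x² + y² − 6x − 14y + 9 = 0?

Centre (3, 7), r² = 49. Distance² from centre to line = (25)²/25 = 25.
Since d² < r², the line cuts the circle twice.

2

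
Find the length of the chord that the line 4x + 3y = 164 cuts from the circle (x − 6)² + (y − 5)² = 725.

Substitute y = (164 − 4x)/3:
25x² − 1300x + 16000 = 0  ⟹  x² − 52x + 640 = 0
x = 32 or x = 20, giving (32, 12) and (20, 28).
|(32, 12) − (20, 28)| = √((12)² + (−16)²) = 20.

20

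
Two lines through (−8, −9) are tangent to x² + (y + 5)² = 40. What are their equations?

3x − y = −15 and x + 3y = −35

Write the tangent as mx − y + (−9 − m·(−8)) = 0 and set its distance from the centre to 2√10:
[m·(8) − (4)]² = 40(m² + 1)
3m² − 8m − 3 = 0, so m = 3 or m = −1/3.
With m = 3: 3x − y = −15. With m = −1/3: x + 3y = −35.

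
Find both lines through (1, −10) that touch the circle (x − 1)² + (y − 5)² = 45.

Let a tangent through (1, −10) have slope m. Its distance from (1, 5) must equal 3√5:
(0m − (15))² = 45(m² + 1)
m² − 4 = 0, so m = 2 or m = −2.
With m = 2: 2x − y = 12. With m = −2: 2x + y = −8.

2x − y = 12 and 2x + y = −8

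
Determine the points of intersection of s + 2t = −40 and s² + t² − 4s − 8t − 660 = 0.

Substitute t = (−40 − s)/2:
5s² + 80s − 400 = 0  ⟹  s² + 16s − 80 = 0
s = 4 or s = −20, giving (4, −22) and (−20, −10).

(−20, −10) and (4, −22)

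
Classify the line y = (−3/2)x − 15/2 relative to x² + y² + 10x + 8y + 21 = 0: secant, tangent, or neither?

Centre (−5, −4), r² = 20. Distance² from centre to line = (−8)²/13 = 64/13.
Since d² < r², the line cuts the circle twice.

secant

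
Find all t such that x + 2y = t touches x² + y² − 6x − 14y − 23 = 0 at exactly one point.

Tangency holds when the distance from the centre (3, 7) to the line equals the radius 9:
|1·3 + 2·7 − t| / √5 = 9
|t − (17)| = 9√5.

t = 17 ± 9√5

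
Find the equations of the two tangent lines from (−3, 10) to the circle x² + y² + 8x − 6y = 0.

3x − 4y = −49 and 4x + 3y = 18

A line y − (10) = m(x − (−3)) is tangent when its distance from (−4, 3) is 5:
[m·(−1) − (−7)]² = 25(m² + 1)
12m² + 7m − 12 = 0, so m = 3/4 or m = −4/3.
Through (−3, 10) these give 3x − 4y = −49 and 4x + 3y = 18.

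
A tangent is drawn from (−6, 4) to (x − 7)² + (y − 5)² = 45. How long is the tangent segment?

5√5

Centre (7, 5), r² = 45. |PO|² = (−13)² + (−1)² = 170.
By the tangent–radius right angle, tangent length = √(|PO|² − r²) = √125 = 5√5.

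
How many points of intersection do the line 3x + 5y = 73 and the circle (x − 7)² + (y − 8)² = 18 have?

Substituting the line into the circle gives 34x² − 548x + 1864 = 0.
Δ = 300304 − 253504 = 46800.
Two real roots: the line is a secant.

2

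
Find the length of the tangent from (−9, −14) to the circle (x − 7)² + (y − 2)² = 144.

Centre (7, 2), r² = 144. |PO|² = (−16)² + (−16)² = 512.
Power of the point: PT² = |PO|² − r² = 368, so PT = 4√23.

4√23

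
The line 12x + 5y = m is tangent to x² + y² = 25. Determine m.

m = −65 or m = 65

For a tangent, require d(centre, line) = r = 5.
|12·0 + 5·0 − m| / √169 = 5
|m| = 5·13, so m = 65 or m = −65.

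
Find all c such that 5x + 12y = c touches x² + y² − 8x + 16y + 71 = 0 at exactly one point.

c = −115 or c = −37

Tangency holds when the distance from the centre (4, −8) to the line equals the radius 3:
|5·4 + 12·(−8) − c| / √169 = 3
|c − (−76)| = 3·13, so c = −37 or c = −115.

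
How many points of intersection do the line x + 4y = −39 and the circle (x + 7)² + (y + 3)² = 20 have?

Centre (−7, −3), r² = 20. Distance² from centre to line = (20)²/17 = 400/17.
Since d² > r², the line lies outside the circle.

0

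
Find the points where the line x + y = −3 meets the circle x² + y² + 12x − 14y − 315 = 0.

Substitute y = −x − 3:
2x² + 32x − 264 = 0  ⟹  x² + 16x − 132 = 0
x = 6 or x = −22, giving (6, −9) and (−22, 19).

(−22, 19) and (6, −9)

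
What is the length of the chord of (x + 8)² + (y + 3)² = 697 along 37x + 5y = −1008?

√1394

The distance from (−8, −3) to the line is 697/√1394, and r² = 697.
Chord = 2√(r² − d²) = 2·√(697/2) = √1394.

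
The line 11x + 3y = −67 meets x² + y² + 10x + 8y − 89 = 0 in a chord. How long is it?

2√130

The distance from (−5, −4) to the line is 0/√130, and r² = 130.
Half the chord is √(r² − d²) = √(130), so the full chord is 2√130.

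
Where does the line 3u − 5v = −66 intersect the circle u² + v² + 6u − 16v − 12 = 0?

(−12, 6) and (3, 15)

Express v = (66 + 3u)/5 and substitute into the circle:
34u² + 306u − 1224 = 0  ⟹  u² + 9u − 36 = 0
u = 3 or u = −12, giving (3, 15) and (−12, 6).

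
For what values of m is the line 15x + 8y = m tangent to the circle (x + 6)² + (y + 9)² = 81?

m = −315 or m = −9

For a tangent, require d(centre, line) = r = 9.
|15·(−6) + 8·(−9) − m| / √289 = 9
|m − (−162)| = 9·17, so m = −9 or m = −315.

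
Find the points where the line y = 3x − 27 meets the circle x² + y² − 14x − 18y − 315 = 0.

(5, −12) and (18, 27)

From the line, y = 3x − 27. Substituting:
10x² − 230x + 900 = 0  ⟹  x² − 23x + 90 = 0
x = 18 or x = 5, giving (18, 27) and (5, −12).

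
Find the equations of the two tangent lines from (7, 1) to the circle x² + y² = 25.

Write the tangent as mx − y + (1 − m·(7)) = 0 and set its distance from the centre to 5:
(−7m − (−1))² = 25(m² + 1)
12m² − 7m − 12 = 0, so m = 4/3 or m = −3/4.
With m = 4/3: 4x − 3y = 25. With m = −3/4: 3x + 4y = 25.

4x − 3y = 25 and 3x + 4y = 25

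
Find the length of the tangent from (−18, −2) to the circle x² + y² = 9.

√319

The centre is (0, 0) and r = 3. The square of the distance from P to the centre is 324 + 4 = 328.
Power of the point: PT² = |PO|² − r² = 319, so PT = √319.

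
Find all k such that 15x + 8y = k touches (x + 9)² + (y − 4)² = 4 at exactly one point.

k = −137 or k = −69

For a tangent, require d(centre, line) = r = 2.
|15·(−9) + 8·4 − k| / √289 = 2
|k − (−103)| = 2·17, so k = −69 or k = −137.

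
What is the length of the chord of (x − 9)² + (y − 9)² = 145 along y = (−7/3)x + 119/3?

3√58

Substitute y = (119 − 7x)/3:
58x² − 1450x + 7888 = 0  ⟹  x² − 25x + 136 = 0
x = 17 or x = 8, giving (17, 0) and (8, 21).
Chord length = distance between (17, 0) and (8, 21) = √522 = 3√58.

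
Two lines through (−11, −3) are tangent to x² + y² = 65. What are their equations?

Let a tangent through (−11, −3) have slope m. Its distance from (0, 0) must equal √65:
[m·(11) − (3)]² = 65(m² + 1)
28m² − 33m − 28 = 0, so m = −4/7 or m = 7/4.
Through (−11, −3) these give 4x + 7y = −65 and 7x − 4y = −65.

4x + 7y = −65 and 7x − 4y = −65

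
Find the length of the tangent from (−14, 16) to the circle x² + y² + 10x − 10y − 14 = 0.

Centre (−5, 5), r² = 64. |PO|² = (−9)² + (11)² = 202.
Power of the point: PT² = |PO|² − r² = 138, so PT = √138.

√138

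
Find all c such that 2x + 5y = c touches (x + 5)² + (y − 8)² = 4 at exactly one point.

For a tangent, require d(centre, line) = r = 2.
|2·(−5) + 5·8 − c| / √29 = 2
|c − (30)| = 2√29.

c = 30 ± 2√29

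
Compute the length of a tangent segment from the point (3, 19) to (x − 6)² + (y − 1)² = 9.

18

Centre (6, 1), r² = 9. |PO|² = (−3)² + (18)² = 333.
Power of the point: PT² = |PO|² − r² = 324, so PT = 18.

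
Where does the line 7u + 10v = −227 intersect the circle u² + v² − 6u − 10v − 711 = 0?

(−21, −8) and (−1, −22)

Express v = (−227 − 7u)/10 and substitute into the circle:
149u² + 3278u + 3129 = 0  ⟹  u² + 22u + 21 = 0
u = −1 or u = −21, giving (−1, −22) and (−21, −8).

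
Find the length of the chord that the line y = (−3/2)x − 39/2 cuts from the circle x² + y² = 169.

4√13

From the line, y = (−39 − 3x)/2. Substituting:
13x² + 234x + 845 = 0  ⟹  x² + 18x + 65 = 0
x = −5 or x = −13, giving (−5, −12) and (−13, 0).
|(−5, −12) − (−13, 0)| = √((8)² + (−12)²) = 4√13.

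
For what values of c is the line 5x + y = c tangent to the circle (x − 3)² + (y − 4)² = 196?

c = 19 ± 14√26

For a tangent, require d(centre, line) = r = 14.
|5·3 + 1·4 − c| / √26 = 14
|c − (19)| = 14√26.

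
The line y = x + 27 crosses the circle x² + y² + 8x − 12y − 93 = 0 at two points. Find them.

(−13, 14) and (−12, 15)

Substitute y = x + 27:
2x² + 50x + 312 = 0  ⟹  x² + 25x + 156 = 0
x = −12 or x = −13, giving (−12, 15) and (−13, 14).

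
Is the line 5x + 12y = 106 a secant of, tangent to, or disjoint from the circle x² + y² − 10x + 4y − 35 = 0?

disjoint

Substituting the line into the circle gives 169x² − 2740x + 11284 = 0.
Discriminant = (−2740)² − 4·169·(11284) = −120384 < 0.
No real roots: the line does not meet the circle.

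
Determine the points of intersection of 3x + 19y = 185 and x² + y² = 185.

From the line, y = (185 − 3x)/19. Substituting:
370x² − 1110x − 32560 = 0  ⟹  x² − 3x − 88 = 0
x = 11 or x = −8, giving (11, 8) and (−8, 11).

(−8, 11) and (11, 8)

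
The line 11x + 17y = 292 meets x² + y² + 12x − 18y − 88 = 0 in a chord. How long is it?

√410

Express y = (292 − 11x)/17 and substitute into the circle:
410x² + 410x − 29520 = 0  ⟹  x² + x − 72 = 0
x = 8 or x = −9, giving (8, 12) and (−9, 23).
Chord length = distance between (8, 12) and (−9, 23) = √410 = √410.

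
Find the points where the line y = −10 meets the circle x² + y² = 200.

Express y = −10 and substitute into the circle:
x² − 100 = 0
x = 10 or x = −10, giving (10, −10) and (−10, −10).

(−10, −10) and (10, −10)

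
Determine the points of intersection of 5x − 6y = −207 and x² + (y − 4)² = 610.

(−21, 17) and (−9, 27)

Express y = (207 + 5x)/6 and substitute into the circle:
61x² + 1830x + 11529 = 0  ⟹  x² + 30x + 189 = 0
x = −9 or x = −21, giving (−9, 27) and (−21, 17).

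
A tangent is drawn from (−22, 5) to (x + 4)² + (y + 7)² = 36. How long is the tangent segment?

12√3

With centre O = (−4, −7), |OP|² = 468 and r² = 36.
By the tangent–radius right angle, tangent length = √(|PO|² − r²) = √432 = 12√3.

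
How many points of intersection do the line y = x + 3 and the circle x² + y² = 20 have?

2

Substituting the line into the circle gives 2x² + 6x − 11 = 0.
Δ = 36 − (−88) = 124.
Two real roots: the line is a secant.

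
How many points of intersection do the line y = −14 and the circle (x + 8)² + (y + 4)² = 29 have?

Centre (−8, −4), r² = 29. Distance² from centre to line = (10)² = 100.
Since d² > r², the line lies outside the circle.

0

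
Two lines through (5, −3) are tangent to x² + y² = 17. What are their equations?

x − 4y = 17 and 4x + y = 17

Let a tangent through (5, −3) have slope m. Its distance from (0, 0) must equal √17:
(−5m − (3))² = 17(m² + 1)
4m² + 15m − 4 = 0, so m = 1/4 or m = −4.
Through (5, −3) these give x − 4y = 17 and 4x + y = 17.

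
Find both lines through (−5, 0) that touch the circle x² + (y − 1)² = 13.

2x + 3y = −10 and 3x − 2y = −15

Write the tangent as mx − y + (0 − m·(−5)) = 0 and set its distance from the centre to √13:
[m·(5) − (1)]² = 13(m² + 1)
6m² − 5m − 6 = 0, so m = −2/3 or m = 3/2.
Through (−5, 0) these give 2x + 3y = −10 and 3x − 2y = −15.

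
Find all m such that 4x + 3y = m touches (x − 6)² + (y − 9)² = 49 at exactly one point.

m = 16 or m = 86

Tangency holds when the distance from the centre (6, 9) to the line equals the radius 7:
|4·6 + 3·9 − m| / √25 = 7
|m − (51)| = 7·5, so m = 86 or m = 16.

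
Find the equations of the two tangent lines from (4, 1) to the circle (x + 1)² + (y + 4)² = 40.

Write the tangent as mx − y + (1 − m·(4)) = 0 and set its distance from the centre to 2√10:
(−5m − (−5))² = 40(m² + 1)
3m² + 10m + 3 = 0, so m = −1/3 or m = −3.
With m = −1/3: x + 3y = 7. With m = −3: 3x + y = 13.

x + 3y = 7 and 3x + y = 13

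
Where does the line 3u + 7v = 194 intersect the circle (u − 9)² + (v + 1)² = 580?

From the line, v = (194 − 3u)/7. Substituting:
58u² − 2088u + 15950 = 0  ⟹  u² − 36u + 275 = 0
u = 25 or u = 11, giving (25, 17) and (11, 23).

(11, 23) and (25, 17)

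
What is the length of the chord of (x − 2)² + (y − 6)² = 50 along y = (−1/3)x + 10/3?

From the line, y = (10 − x)/3. Substituting:
10x² − 20x − 350 = 0  ⟹  x² − 2x − 35 = 0
x = 7 or x = −5, giving (7, 1) and (−5, 5).
Chord length = distance between (7, 1) and (−5, 5) = √160 = 4√10.

4√10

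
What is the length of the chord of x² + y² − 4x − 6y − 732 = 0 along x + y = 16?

37√2

The distance from (2, 3) to the line is 11/√2, and r² = 745.
Half the chord is √(r² − d²) = √(1369/2), so the full chord is 37√2.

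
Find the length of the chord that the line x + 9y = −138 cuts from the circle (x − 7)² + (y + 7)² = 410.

4√82

From the line, y = (−138 − x)/9. Substituting:
82x² − 984x − 23616 = 0  ⟹  x² − 12x − 288 = 0
x = 24 or x = −12, giving (24, −18) and (−12, −14).
Chord length = distance between (24, −18) and (−12, −14) = √1312 = 4√82.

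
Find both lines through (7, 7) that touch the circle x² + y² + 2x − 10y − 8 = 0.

A line y − (7) = m(x − (7)) is tangent when its distance from (−1, 5) is √34:
(−8m − (−2))² = 34(m² + 1)
15m² − 16m − 15 = 0, so m = 5/3 or m = −3/5.
Through (7, 7) these give 5x − 3y = 14 and 3x + 5y = 56.

5x − 3y = 14 and 3x + 5y = 56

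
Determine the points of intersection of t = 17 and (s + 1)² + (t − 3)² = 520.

(−19, 17) and (17, 17)

From the line, t = 17. Substituting:
s² + 2s − 323 = 0
s = 17 or s = −19, giving (17, 17) and (−19, 17).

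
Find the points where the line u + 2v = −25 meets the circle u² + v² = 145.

(−9, −8) and (−1, −12)

Substitute v = (−25 − u)/2:
5u² + 50u + 45 = 0  ⟹  u² + 10u + 9 = 0
u = −1 or u = −9, giving (−1, −12) and (−9, −8).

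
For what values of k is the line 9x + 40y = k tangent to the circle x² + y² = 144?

For a tangent, require d(centre, line) = r = 12.
|9·0 + 40·0 − k| / √1681 = 12
|k| = 12·41, so k = 492 or k = −492.

k = −492 or k = 492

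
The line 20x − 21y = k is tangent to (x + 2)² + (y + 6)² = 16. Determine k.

Tangency holds when the distance from the centre (−2, −6) to the line equals the radius 4:
|20·(−2) − 21·(−6) − k| / √841 = 4
|k − (86)| = 4·29, so k = 202 or k = −30.

k = −30 or k = 202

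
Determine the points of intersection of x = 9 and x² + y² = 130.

(9, −7) and (9, 7)

The line gives x = 9. Substituting into the circle:
y² − 49 = 0
y = 7 or y = −7, giving (9, 7) and (9, −7).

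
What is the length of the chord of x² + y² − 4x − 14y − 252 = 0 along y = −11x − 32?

From the line, y = −11x − 32. Substituting:
122x² + 854x + 1220 = 0  ⟹  x² + 7x + 10 = 0
x = −2 or x = −5, giving (−2, −10) and (−5, 23).
|(−2, −10) − (−5, 23)| = √((3)² + (−33)²) = 3√122.

3√122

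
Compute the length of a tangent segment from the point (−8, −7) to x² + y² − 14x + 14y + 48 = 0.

Centre (7, −7), r² = 50. |PO|² = (−15)² + (0)² = 225.
By the tangent–radius right angle, tangent length = √(|PO|² − r²) = √175 = 5√7.

5√7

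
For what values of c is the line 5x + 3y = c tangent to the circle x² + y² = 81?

c = ±9√34

The line touches the circle iff its distance from (0, 0) is 9:
|5·0 + 3·0 − c| / √34 = 9
|c| = 9√34.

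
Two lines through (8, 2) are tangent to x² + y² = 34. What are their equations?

3x + 5y = 34 and 5x − 3y = 34

Write the tangent as mx − y + (2 − m·(8)) = 0 and set its distance from the centre to √34:
[m·(−8) − (−2)]² = 34(m² + 1)
15m² − 16m − 15 = 0, so m = −3/5 or m = 5/3.
Through (8, 2) these give 3x + 5y = 34 and 5x − 3y = 34.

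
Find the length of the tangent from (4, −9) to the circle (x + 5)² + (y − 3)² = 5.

2√55

The centre is (−5, 3) and r = √5. The square of the distance from P to the centre is 81 + 144 = 225.
The tangent meets the radius at right angles, so tangent² = |PO|² − r² = 225 − 5 = 220.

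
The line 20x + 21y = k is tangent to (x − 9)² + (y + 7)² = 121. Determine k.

The line touches the circle iff its distance from (9, −7) is 11:
|20·9 + 21·(−7) − k| / √841 = 11
|k − (33)| = 11·29, so k = 352 or k = −286.

k = −286 or k = 352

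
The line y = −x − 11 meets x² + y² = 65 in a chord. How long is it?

Substitute y = −x − 11:
2x² + 22x + 56 = 0  ⟹  x² + 11x + 28 = 0
x = −4 or x = −7, giving (−4, −7) and (−7, −4).
Chord length = distance between (−4, −7) and (−7, −4) = √18 = 3√2.

3√2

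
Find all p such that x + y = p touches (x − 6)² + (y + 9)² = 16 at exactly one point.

p = −3 ± 4√2

For a tangent, require d(centre, line) = r = 4.
|1·6 + 1·(−9) − p| / √2 = 4
|p − (−3)| = 4√2.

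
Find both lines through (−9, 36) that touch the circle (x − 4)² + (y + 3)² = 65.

7x + 4y = 81 and 8x + y = −36

Write the tangent as mx − y + (36 − m·(−9)) = 0 and set its distance from the centre to √65:
(13m − (−39))² = 65(m² + 1)
4m² + 39m + 56 = 0, so m = −7/4 or m = −8.
Through (−9, 36) these give 7x + 4y = 81 and 8x + y = −36.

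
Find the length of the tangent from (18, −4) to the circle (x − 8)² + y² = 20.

4√6

Centre (8, 0), r² = 20. |PO|² = (10)² + (−4)² = 116.
Power of the point: PT² = |PO|² − r² = 96, so PT = 4√6.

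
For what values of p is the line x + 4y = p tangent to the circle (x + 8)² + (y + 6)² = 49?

p = −32 ± 7√17

The line touches the circle iff its distance from (−8, −6) is 7:
|1·(−8) + 4·(−6) − p| / √17 = 7
|p − (−32)| = 7√17.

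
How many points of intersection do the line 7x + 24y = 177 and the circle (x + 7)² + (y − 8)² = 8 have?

2

d² = (7·(−7) + 24·8 − (177))²/625 = 1156/625; r² = 8.
Since d² < r², the line cuts the circle twice.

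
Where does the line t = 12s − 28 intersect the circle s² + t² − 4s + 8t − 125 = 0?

From the line, t = 12s − 28. Substituting:
145s² − 580s + 435 = 0  ⟹  s² − 4s + 3 = 0
s = 3 or s = 1, giving (3, 8) and (1, −16).

(1, −16) and (3, 8)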